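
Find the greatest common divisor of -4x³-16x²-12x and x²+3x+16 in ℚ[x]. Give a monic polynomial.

1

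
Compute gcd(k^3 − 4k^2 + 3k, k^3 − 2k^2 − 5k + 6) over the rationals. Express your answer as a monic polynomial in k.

Euclidean algorithm in ℚ[k]:
  k^3 − 4k^2 + 3k = (k^3 − 2k^2 − 5k + 6) + (−2k^2 + 8k − 6)
  k^3 − 2k^2 − 5k + 6 = (−(1/2)k − 1)(−2k^2 + 8k − 6) + (0)
Last nonzero remainder: −2k^2 + 8k − 6. Dividing through by −2 gives the monic gcd k^2 − 4k + 3.

k^2 − 4k + 3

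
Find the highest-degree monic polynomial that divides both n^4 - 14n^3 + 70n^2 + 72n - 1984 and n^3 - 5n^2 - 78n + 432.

By polynomial division,
  n^4 - 14n^3 + 70n^2 + 72n - 1984 = (n - 9)(n^3 - 5n^2 - 78n + 432) + (103n^2 - 1062n + 1904)
  n^3 - 5n^2 - 78n + 432 = ((1/103)n + 547/10609)(103n^2 - 1062n + 1904) + (-(442700/10609)n + 3541600/10609)
  103n^2 - 1062n + 1904 = (-(1092727/442700)n + 1262471/221350)(-(442700/10609)n + 3541600/10609) + (0)
Last nonzero remainder: -(442700/10609)n + 3541600/10609. Dividing through by -442700/10609 gives the monic gcd n - 8.

n - 8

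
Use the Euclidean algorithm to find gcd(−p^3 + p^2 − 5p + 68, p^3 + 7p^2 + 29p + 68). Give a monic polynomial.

p^2 + 3p + 17

Euclidean algorithm in ℚ[p]:
  −p^3 + p^2 − 5p + 68 = (−1)(p^3 + 7p^2 + 29p + 68) + (8p^2 + 24p + 136)
  p^3 + 7p^2 + 29p + 68 = ((1/8)p + 1/2)(8p^2 + 24p + 136) + (0)
Last nonzero remainder: 8p^2 + 24p + 136. Dividing through by 8 gives the monic gcd p^2 + 3p + 17.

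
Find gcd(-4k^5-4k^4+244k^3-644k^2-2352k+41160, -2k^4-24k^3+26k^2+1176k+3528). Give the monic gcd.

k^2-49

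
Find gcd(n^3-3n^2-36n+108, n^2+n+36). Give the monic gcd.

1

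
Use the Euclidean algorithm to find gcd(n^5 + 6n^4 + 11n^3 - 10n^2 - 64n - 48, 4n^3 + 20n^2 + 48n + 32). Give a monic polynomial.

n^3 + 5n^2 + 12n + 8

By polynomial division,
  n^5 + 6n^4 + 11n^3 - 10n^2 - 64n - 48 = ((1/4)n^2 + (1/4)n - 3/2)(4n^3 + 20n^2 + 48n + 32) + (0)
Last nonzero remainder: 4n^3 + 20n^2 + 48n + 32. Dividing through by 4 gives the monic gcd n^3 + 5n^2 + 12n + 8.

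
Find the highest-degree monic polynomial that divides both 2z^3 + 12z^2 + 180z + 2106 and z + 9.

z + 9

Repeated division with remainder:
  2z^3 + 12z^2 + 180z + 2106 = (2z^2 - 6z + 234)(z + 9) + (0)
The last nonzero remainder z + 9 is already monic.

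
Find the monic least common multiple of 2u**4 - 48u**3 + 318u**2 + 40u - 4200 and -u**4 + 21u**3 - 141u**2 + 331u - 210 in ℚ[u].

Apply the Euclidean algorithm:
  2u**4 - 48u**3 + 318u**2 + 40u - 4200 = (-2)(-u**4 + 21u**3 - 141u**2 + 331u - 210) + (-6u**3 + 36u**2 + 702u - 4620)
  -u**4 + 21u**3 - 141u**2 + 331u - 210 = ((1/6)u - 5/2)(-6u**3 + 36u**2 + 702u - 4620) + (-168u**2 + 2856u - 11760)
  -6u**3 + 36u**2 + 702u - 4620 = ((1/28)u + 11/28)(-168u**2 + 2856u - 11760) + (0)
Last nonzero remainder: -168u**2 + 2856u - 11760. Dividing through by -168 gives the monic gcd u**2 - 17u + 70.
Then lcm(f, g) = f·g / gcd(f, g); expanding and making the result monic gives the answer.

u**6 - 28u**5 + 258u**4 - 688u**3 - 1703u**2 + 8460u - 6300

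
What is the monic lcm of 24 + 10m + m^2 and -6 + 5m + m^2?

-24 + 14m + 9m^2 + m^3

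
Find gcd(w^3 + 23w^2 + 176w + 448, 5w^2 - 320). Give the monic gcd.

By polynomial division,
  w^3 + 23w^2 + 176w + 448 = ((1/5)w + 23/5)(5w^2 - 320) + (240w + 1920)
  5w^2 - 320 = ((1/48)w - 1/6)(240w + 1920) + (0)
Last nonzero remainder: 240w + 1920. Dividing through by 240 gives the monic gcd w + 8.

w + 8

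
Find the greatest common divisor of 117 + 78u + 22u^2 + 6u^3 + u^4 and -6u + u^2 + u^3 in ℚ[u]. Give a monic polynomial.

By polynomial division,
  u^4 + 6u^3 + 22u^2 + 78u + 117 = (u + 5)(u^3 + u^2 - 6u) + (23u^2 + 108u + 117)
  u^3 + u^2 - 6u = ((1/23)u - 85/529)(23u^2 + 108u + 117) + ((3315/529)u + 9945/529)
  23u^2 + 108u + 117 = ((12167/3315)u + 529/85)((3315/529)u + 9945/529) + (0)
Last nonzero remainder: (3315/529)u + 9945/529. Dividing through by 3315/529 gives the monic gcd u + 3.

3 + u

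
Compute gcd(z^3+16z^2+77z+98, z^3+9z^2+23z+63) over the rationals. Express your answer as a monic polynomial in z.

z+7

Repeated division with remainder:
  z^3+16z^2+77z+98 = (z^3+9z^2+23z+63) + (7z^2+54z+35)
  z^3+9z^2+23z+63 = ((1/7)z+9/49)(7z^2+54z+35) + ((396/49)z+396/7)
  7z^2+54z+35 = ((343/396)z+245/396)((396/49)z+396/7) + (0)
Last nonzero remainder: (396/49)z+396/7. Dividing through by 396/49 gives the monic gcd z+7.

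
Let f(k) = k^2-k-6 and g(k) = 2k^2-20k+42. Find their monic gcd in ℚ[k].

By polynomial division,
  k^2-k-6 = (1/2)(2k^2-20k+42) + (9k-27)
  2k^2-20k+42 = ((2/9)k-14/9)(9k-27) + (0)
Last nonzero remainder: 9k-27. Dividing through by 9 gives the monic gcd k-3.

k-3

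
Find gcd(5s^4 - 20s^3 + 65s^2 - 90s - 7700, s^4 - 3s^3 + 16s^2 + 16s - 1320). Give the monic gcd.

Apply the Euclidean algorithm:
  5s^4 - 20s^3 + 65s^2 - 90s - 7700 = (5)(s^4 - 3s^3 + 16s^2 + 16s - 1320) + (-5s^3 - 15s^2 - 170s - 1100)
  s^4 - 3s^3 + 16s^2 + 16s - 1320 = (-(1/5)s + 6/5)(-5s^3 - 15s^2 - 170s - 1100) + (0)
Last nonzero remainder: -5s^3 - 15s^2 - 170s - 1100. Dividing through by -5 gives the monic gcd s^3 + 3s^2 + 34s + 220.

s^3 + 3s^2 + 34s + 220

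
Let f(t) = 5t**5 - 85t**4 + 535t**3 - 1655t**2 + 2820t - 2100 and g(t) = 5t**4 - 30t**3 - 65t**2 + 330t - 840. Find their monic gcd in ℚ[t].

t**3 - 10t**2 + 27t - 42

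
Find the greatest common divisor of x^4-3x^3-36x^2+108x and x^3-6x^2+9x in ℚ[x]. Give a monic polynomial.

x^2-3x

By polynomial division,
  x^4-3x^3-36x^2+108x = (x+3)(x^3-6x^2+9x) + (-27x^2+81x)
  x^3-6x^2+9x = (-(1/27)x+1/9)(-27x^2+81x) + (0)
Last nonzero remainder: -27x^2+81x. Dividing through by -27 gives the monic gcd x^2-3x.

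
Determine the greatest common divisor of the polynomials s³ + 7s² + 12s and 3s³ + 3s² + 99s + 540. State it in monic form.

By polynomial division,
  s³ + 7s² + 12s = (1/3)(3s³ + 3s² + 99s + 540) + (6s² - 21s - 180)
  3s³ + 3s² + 99s + 540 = ((1/2)s + 9/4)(6s² - 21s - 180) + ((945/4)s + 945)
  6s² - 21s - 180 = ((8/315)s - 4/21)((945/4)s + 945) + (0)
Last nonzero remainder: (945/4)s + 945. Dividing through by 945/4 gives the monic gcd s + 4.

s + 4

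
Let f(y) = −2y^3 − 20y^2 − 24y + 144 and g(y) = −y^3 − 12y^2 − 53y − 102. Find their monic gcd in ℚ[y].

y + 6

Euclidean algorithm in ℚ[y]:
  −2y^3 − 20y^2 − 24y + 144 = (2)(−y^3 − 12y^2 − 53y − 102) + (4y^2 + 82y + 348)
  −y^3 − 12y^2 − 53y − 102 = (−(1/4)y + 17/8)(4y^2 + 82y + 348) + (−(561/4)y − 1683/2)
  4y^2 + 82y + 348 = (−(16/561)y − 232/561)(−(561/4)y − 1683/2) + (0)
Last nonzero remainder: −(561/4)y − 1683/2. Dividing through by −561/4 gives the monic gcd y + 6.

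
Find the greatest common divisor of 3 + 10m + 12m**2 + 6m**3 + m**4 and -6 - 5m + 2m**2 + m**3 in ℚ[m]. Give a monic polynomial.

3 + 4m + m**2

Apply the Euclidean algorithm:
  m**4 + 6m**3 + 12m**2 + 10m + 3 = (m + 4)(m**3 + 2m**2 - 5m - 6) + (9m**2 + 36m + 27)
  m**3 + 2m**2 - 5m - 6 = ((1/9)m - 2/9)(9m**2 + 36m + 27) + (0)
Last nonzero remainder: 9m**2 + 36m + 27. Dividing through by 9 gives the monic gcd m**2 + 4m + 3.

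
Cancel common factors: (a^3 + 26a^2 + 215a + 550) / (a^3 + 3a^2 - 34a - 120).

(a^2 + 21a + 110)/(a^2 - 2a - 24)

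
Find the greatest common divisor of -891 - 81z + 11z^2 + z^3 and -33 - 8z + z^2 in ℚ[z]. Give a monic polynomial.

By polynomial division,
  z^3 + 11z^2 - 81z - 891 = (z + 19)(z^2 - 8z - 33) + (104z - 264)
  z^2 - 8z - 33 = ((1/104)z - 71/1352)(104z - 264) + (-7920/169)
  104z - 264 = (-(2197/990)z + 169/30)(-7920/169) + (0)
The last nonzero remainder is the constant -7920/169, so the polynomials are coprime and gcd = 1.

1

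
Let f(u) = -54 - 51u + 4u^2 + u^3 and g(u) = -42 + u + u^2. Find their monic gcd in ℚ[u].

-6 + u

Apply the Euclidean algorithm:
  u^3 + 4u^2 - 51u - 54 = (u + 3)(u^2 + u - 42) + (-12u + 72)
  u^2 + u - 42 = (-(1/12)u - 7/12)(-12u + 72) + (0)
Last nonzero remainder: -12u + 72. Dividing through by -12 gives the monic gcd u - 6.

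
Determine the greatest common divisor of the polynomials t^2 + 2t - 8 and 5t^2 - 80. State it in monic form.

t + 4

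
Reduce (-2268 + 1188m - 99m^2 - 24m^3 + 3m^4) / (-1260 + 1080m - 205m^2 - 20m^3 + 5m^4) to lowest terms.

(-18 + 3m)/(-10 + 5m)

By polynomial division,
  3m^4 - 24m^3 - 99m^2 + 1188m - 2268 = (3/5)(5m^4 - 20m^3 - 205m^2 + 1080m - 1260) + (-12m^3 + 24m^2 + 540m - 1512)
  5m^4 - 20m^3 - 205m^2 + 1080m - 1260 = (-(5/12)m + 5/6)(-12m^3 + 24m^2 + 540m - 1512) + (0)
Last nonzero remainder: -12m^3 + 24m^2 + 540m - 1512. Dividing through by -12 gives the monic gcd m^3 - 2m^2 - 45m + 126.
Cancel m^3 - 2m^2 - 45m + 126 from numerator and denominator to get the reduced form.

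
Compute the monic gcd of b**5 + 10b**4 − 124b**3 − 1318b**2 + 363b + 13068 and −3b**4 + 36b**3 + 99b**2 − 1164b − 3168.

By polynomial division,
  b**5 + 10b**4 − 124b**3 − 1318b**2 + 363b + 13068 = (−(1/3)b − 22/3)(−3b**4 + 36b**3 + 99b**2 − 1164b − 3168) + (173b**3 − 980b**2 − 9229b − 10164)
  −3b**4 + 36b**3 + 99b**2 − 1164b − 3168 = (−(3/173)b + 3288/29929)(173b**3 − 980b**2 − 9229b − 10164) + ((1395360/29929)b**2 − (9767520/29929)b − 61395840/29929)
  173b**3 − 980b**2 − 9229b − 10164 = ((5177717/1395360)b + 2304533/465120)((1395360/29929)b**2 − (9767520/29929)b − 61395840/29929) + (0)
Last nonzero remainder: (1395360/29929)b**2 − (9767520/29929)b − 61395840/29929. Dividing through by 1395360/29929 gives the monic gcd b**2 − 7b − 44.

b**2 − 7b − 44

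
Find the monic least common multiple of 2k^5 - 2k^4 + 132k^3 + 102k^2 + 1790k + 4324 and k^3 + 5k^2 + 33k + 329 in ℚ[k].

Repeated division with remainder:
  2k^5 - 2k^4 + 132k^3 + 102k^2 + 1790k + 4324 = (2k^2 - 12k + 126)(k^3 + 5k^2 + 33k + 329) + (-790k^2 + 1580k - 37130)
  k^3 + 5k^2 + 33k + 329 = (-(1/790)k - 7/790)(-790k^2 + 1580k - 37130) + (0)
Last nonzero remainder: -790k^2 + 1580k - 37130. Dividing through by -790 gives the monic gcd k^2 - 2k + 47.
Then lcm(f, g) = f·g / gcd(f, g); expanding and making the result monic gives the answer.

k^6 + 6k^5 + 59k^4 + 513k^3 + 1252k^2 + 8427k + 15134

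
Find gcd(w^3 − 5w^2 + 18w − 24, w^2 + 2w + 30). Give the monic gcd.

1

Apply the Euclidean algorithm:
  w^3 − 5w^2 + 18w − 24 = (w − 7)(w^2 + 2w + 30) + (2w + 186)
  w^2 + 2w + 30 = ((1/2)w − 91/2)(2w + 186) + (8493)
  2w + 186 = ((2/8493)w + 62/2831)(8493) + (0)
The last nonzero remainder is the constant 8493, so the polynomials are coprime and gcd = 1.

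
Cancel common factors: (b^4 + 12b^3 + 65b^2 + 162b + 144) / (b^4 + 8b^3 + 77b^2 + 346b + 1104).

Apply the Euclidean algorithm:
  b^4 + 12b^3 + 65b^2 + 162b + 144 = (b^4 + 8b^3 + 77b^2 + 346b + 1104) + (4b^3 - 12b^2 - 184b - 960)
  b^4 + 8b^3 + 77b^2 + 346b + 1104 = ((1/4)b + 11/4)(4b^3 - 12b^2 - 184b - 960) + (156b^2 + 1092b + 3744)
  4b^3 - 12b^2 - 184b - 960 = ((1/39)b - 10/39)(156b^2 + 1092b + 3744) + (0)
Last nonzero remainder: 156b^2 + 1092b + 3744. Dividing through by 156 gives the monic gcd b^2 + 7b + 24.
Cancel b^2 + 7b + 24 from numerator and denominator to get the reduced form.

(b^2 + 5b + 6)/(b^2 + b + 46)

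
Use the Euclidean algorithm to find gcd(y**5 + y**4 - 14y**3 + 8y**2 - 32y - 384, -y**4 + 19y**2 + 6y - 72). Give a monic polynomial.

Euclidean algorithm in ℚ[y]:
  y**5 + y**4 - 14y**3 + 8y**2 - 32y - 384 = (-y - 1)(-y**4 + 19y**2 + 6y - 72) + (5y**3 + 33y**2 - 98y - 456)
  -y**4 + 19y**2 + 6y - 72 = (-(1/5)y + 33/25)(5y**3 + 33y**2 - 98y - 456) + (-(1104/25)y**2 + (1104/25)y + 13248/25)
  5y**3 + 33y**2 - 98y - 456 = (-(125/1104)y - 475/552)(-(1104/25)y**2 + (1104/25)y + 13248/25) + (0)
Last nonzero remainder: -(1104/25)y**2 + (1104/25)y + 13248/25. Dividing through by -1104/25 gives the monic gcd y**2 - y - 12.

y**2 - y - 12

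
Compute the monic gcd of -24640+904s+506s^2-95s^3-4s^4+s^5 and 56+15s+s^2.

Repeated division with remainder:
  s^5-4s^4-95s^3+506s^2+904s-24640 = (s^3-19s^2+134s-440)(s^2+15s+56) + (0)
The last nonzero remainder s^2+15s+56 is already monic.

56+15s+s^2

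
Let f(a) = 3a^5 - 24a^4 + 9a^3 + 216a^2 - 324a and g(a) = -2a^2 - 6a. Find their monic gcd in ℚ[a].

a^2 + 3a

Euclidean algorithm in ℚ[a]:
  3a^5 - 24a^4 + 9a^3 + 216a^2 - 324a = (-(3/2)a^3 + (33/2)a^2 - 54a + 54)(-2a^2 - 6a) + (0)
Last nonzero remainder: -2a^2 - 6a. Dividing through by -2 gives the monic gcd a^2 + 3a.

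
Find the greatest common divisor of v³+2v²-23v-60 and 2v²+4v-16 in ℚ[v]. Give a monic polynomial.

Apply the Euclidean algorithm:
  v³+2v²-23v-60 = ((1/2)v)(2v²+4v-16) + (-15v-60)
  2v²+4v-16 = (-(2/15)v+4/15)(-15v-60) + (0)
Last nonzero remainder: -15v-60. Dividing through by -15 gives the monic gcd v+4.

v+4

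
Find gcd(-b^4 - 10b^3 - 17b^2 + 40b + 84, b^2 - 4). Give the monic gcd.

b^2 - 4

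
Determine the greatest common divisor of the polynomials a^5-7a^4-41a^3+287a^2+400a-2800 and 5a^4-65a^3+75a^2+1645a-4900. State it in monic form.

Repeated division with remainder:
  a^5-7a^4-41a^3+287a^2+400a-2800 = ((1/5)a+6/5)(5a^4-65a^3+75a^2+1645a-4900) + (22a^3-132a^2-594a+3080)
  5a^4-65a^3+75a^2+1645a-4900 = ((5/22)a-35/22)(22a^3-132a^2-594a+3080) + (0)
Last nonzero remainder: 22a^3-132a^2-594a+3080. Dividing through by 22 gives the monic gcd a^3-6a^2-27a+140.

a^3-6a^2-27a+140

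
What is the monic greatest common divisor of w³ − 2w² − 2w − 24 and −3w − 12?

1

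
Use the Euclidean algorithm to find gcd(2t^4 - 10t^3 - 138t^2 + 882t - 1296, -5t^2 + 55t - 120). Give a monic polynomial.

By polynomial division,
  2t^4 - 10t^3 - 138t^2 + 882t - 1296 = (-(2/5)t^2 - (12/5)t + 54/5)(-5t^2 + 55t - 120) + (0)
Last nonzero remainder: -5t^2 + 55t - 120. Dividing through by -5 gives the monic gcd t^2 - 11t + 24.

t^2 - 11t + 24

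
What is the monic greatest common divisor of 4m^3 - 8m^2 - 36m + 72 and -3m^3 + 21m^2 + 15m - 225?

By polynomial division,
  4m^3 - 8m^2 - 36m + 72 = (-4/3)(-3m^3 + 21m^2 + 15m - 225) + (20m^2 - 16m - 228)
  -3m^3 + 21m^2 + 15m - 225 = (-(3/20)m + 93/100)(20m^2 - 16m - 228) + (-(108/25)m - 324/25)
  20m^2 - 16m - 228 = (-(125/27)m + 475/27)(-(108/25)m - 324/25) + (0)
Last nonzero remainder: -(108/25)m - 324/25. Dividing through by -108/25 gives the monic gcd m + 3.

m + 3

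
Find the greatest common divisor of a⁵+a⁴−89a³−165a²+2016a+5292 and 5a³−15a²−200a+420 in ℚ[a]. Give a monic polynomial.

a²−a−42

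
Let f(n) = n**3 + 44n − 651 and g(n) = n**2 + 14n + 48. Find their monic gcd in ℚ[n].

Apply the Euclidean algorithm:
  n**3 + 44n − 651 = (n − 14)(n**2 + 14n + 48) + (192n + 21)
  n**2 + 14n + 48 = ((1/192)n + 889/12288)(192n + 21) + (190385/4096)
  192n + 21 = ((786432/190385)n + 86016/190385)(190385/4096) + (0)
The last nonzero remainder is the constant 190385/4096, so the polynomials are coprime and gcd = 1.

1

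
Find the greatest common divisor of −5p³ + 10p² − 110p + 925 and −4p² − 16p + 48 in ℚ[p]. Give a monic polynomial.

1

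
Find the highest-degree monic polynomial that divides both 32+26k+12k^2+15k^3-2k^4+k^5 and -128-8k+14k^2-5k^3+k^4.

By polynomial division,
  k^5-2k^4+15k^3+12k^2+26k+32 = (k+3)(k^4-5k^3+14k^2-8k-128) + (16k^3-22k^2+178k+416)
  k^4-5k^3+14k^2-8k-128 = ((1/16)k-29/128)(16k^3-22k^2+178k+416) + (-(135/64)k^2+(405/64)k-135/4)
  16k^3-22k^2+178k+416 = (-(1024/135)k-1664/135)(-(135/64)k^2+(405/64)k-135/4) + (0)
Last nonzero remainder: -(135/64)k^2+(405/64)k-135/4. Dividing through by -135/64 gives the monic gcd k^2-3k+16.

16-3k+k^2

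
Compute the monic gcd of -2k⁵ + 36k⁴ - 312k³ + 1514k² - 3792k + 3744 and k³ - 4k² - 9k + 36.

k² - 7k + 12

Euclidean algorithm in ℚ[k]:
  -2k⁵ + 36k⁴ - 312k³ + 1514k² - 3792k + 3744 = (-2k² + 28k - 218)(k³ - 4k² - 9k + 36) + (966k² - 6762k + 11592)
  k³ - 4k² - 9k + 36 = ((1/966)k + 1/322)(966k² - 6762k + 11592) + (0)
Last nonzero remainder: 966k² - 6762k + 11592. Dividing through by 966 gives the monic gcd k² - 7k + 12.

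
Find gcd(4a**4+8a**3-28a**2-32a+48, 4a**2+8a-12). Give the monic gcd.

a**2+2a-3

Apply the Euclidean algorithm:
  4a**4+8a**3-28a**2-32a+48 = (a**2-4)(4a**2+8a-12) + (0)
Last nonzero remainder: 4a**2+8a-12. Dividing through by 4 gives the monic gcd a**2+2a-3.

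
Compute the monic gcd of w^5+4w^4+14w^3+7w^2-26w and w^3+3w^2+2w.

By polynomial division,
  w^5+4w^4+14w^3+7w^2-26w = (w^2+w+9)(w^3+3w^2+2w) + (-22w^2-44w)
  w^3+3w^2+2w = (-(1/22)w-1/22)(-22w^2-44w) + (0)
Last nonzero remainder: -22w^2-44w. Dividing through by -22 gives the monic gcd w^2+2w.

w^2+2w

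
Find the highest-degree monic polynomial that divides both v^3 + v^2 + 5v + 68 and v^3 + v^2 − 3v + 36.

v + 4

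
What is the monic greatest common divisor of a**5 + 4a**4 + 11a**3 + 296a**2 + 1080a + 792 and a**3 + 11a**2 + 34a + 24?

a**2 + 7a + 6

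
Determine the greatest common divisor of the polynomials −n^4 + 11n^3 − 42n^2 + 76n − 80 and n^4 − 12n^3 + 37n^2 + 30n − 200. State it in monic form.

Apply the Euclidean algorithm:
  −n^4 + 11n^3 − 42n^2 + 76n − 80 = (−1)(n^4 − 12n^3 + 37n^2 + 30n − 200) + (−n^3 − 5n^2 + 106n − 280)
  n^4 − 12n^3 + 37n^2 + 30n − 200 = (−n + 17)(−n^3 − 5n^2 + 106n − 280) + (228n^2 − 2052n + 4560)
  −n^3 − 5n^2 + 106n − 280 = (−(1/228)n − 7/114)(228n^2 − 2052n + 4560) + (0)
Last nonzero remainder: 228n^2 − 2052n + 4560. Dividing through by 228 gives the monic gcd n^2 − 9n + 20.

n^2 − 9n + 20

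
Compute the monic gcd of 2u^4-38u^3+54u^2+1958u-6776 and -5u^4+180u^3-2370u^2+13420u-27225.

u^2-22u+121

Apply the Euclidean algorithm:
  2u^4-38u^3+54u^2+1958u-6776 = (-2/5)(-5u^4+180u^3-2370u^2+13420u-27225) + (34u^3-894u^2+7326u-17666)
  -5u^4+180u^3-2370u^2+13420u-27225 = (-(5/34)u+825/578)(34u^3-894u^2+7326u-17666) + (-(4800/289)u^2+(105600/289)u-580800/289)
  34u^3-894u^2+7326u-17666 = (-(4913/2400)u+21097/2400)(-(4800/289)u^2+(105600/289)u-580800/289) + (0)
Last nonzero remainder: -(4800/289)u^2+(105600/289)u-580800/289. Dividing through by -4800/289 gives the monic gcd u^2-22u+121.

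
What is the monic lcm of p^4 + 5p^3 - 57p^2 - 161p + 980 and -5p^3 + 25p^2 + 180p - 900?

Apply the Euclidean algorithm:
  p^4 + 5p^3 - 57p^2 - 161p + 980 = (-(1/5)p - 2)(-5p^3 + 25p^2 + 180p - 900) + (29p^2 + 19p - 820)
  -5p^3 + 25p^2 + 180p - 900 = (-(5/29)p + 820/841)(29p^2 + 19p - 820) + ((16900/841)p - 84500/841)
  29p^2 + 19p - 820 = ((24389/16900)p + 34481/4225)((16900/841)p - 84500/841) + (0)
Last nonzero remainder: (16900/841)p - 84500/841. Dividing through by 16900/841 gives the monic gcd p - 5.
Then lcm(f, g) = f·g / gcd(f, g); expanding and making the result monic gives the answer.

p^6 + 5p^5 - 93p^4 - 341p^3 + 3032p^2 + 5796p - 35280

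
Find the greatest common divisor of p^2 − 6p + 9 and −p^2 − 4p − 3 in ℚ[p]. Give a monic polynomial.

1

Repeated division with remainder:
  p^2 − 6p + 9 = (−1)(−p^2 − 4p − 3) + (−10p + 6)
  −p^2 − 4p − 3 = ((1/10)p + 23/50)(−10p + 6) + (−144/25)
  −10p + 6 = ((125/72)p − 25/24)(−144/25) + (0)
The last nonzero remainder is the constant −144/25, so the polynomials are coprime and gcd = 1.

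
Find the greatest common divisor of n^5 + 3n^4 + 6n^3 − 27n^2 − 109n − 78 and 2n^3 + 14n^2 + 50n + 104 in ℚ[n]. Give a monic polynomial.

By polynomial division,
  n^5 + 3n^4 + 6n^3 − 27n^2 − 109n − 78 = ((1/2)n^2 − 2n + 9/2)(2n^3 + 14n^2 + 50n + 104) + (−42n^2 − 126n − 546)
  2n^3 + 14n^2 + 50n + 104 = (−(1/21)n − 4/21)(−42n^2 − 126n − 546) + (0)
Last nonzero remainder: −42n^2 − 126n − 546. Dividing through by −42 gives the monic gcd n^2 + 3n + 13.

n^2 + 3n + 13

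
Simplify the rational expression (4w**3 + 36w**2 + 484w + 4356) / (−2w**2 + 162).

Apply the Euclidean algorithm:
  4w**3 + 36w**2 + 484w + 4356 = (−2w − 18)(−2w**2 + 162) + (808w + 7272)
  −2w**2 + 162 = (−(1/404)w + 9/404)(808w + 7272) + (0)
Last nonzero remainder: 808w + 7272. Dividing through by 808 gives the monic gcd w + 9.
Cancel w + 9 from numerator and denominator to get the reduced form.

(−2w**2 − 242)/(w − 9)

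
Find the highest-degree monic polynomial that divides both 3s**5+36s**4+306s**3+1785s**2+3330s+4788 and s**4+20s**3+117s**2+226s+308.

Apply the Euclidean algorithm:
  3s**5+36s**4+306s**3+1785s**2+3330s+4788 = (3s-24)(s**4+20s**3+117s**2+226s+308) + (435s**3+3915s**2+7830s+12180)
  s**4+20s**3+117s**2+226s+308 = ((1/435)s+11/435)(435s**3+3915s**2+7830s+12180) + (0)
Last nonzero remainder: 435s**3+3915s**2+7830s+12180. Dividing through by 435 gives the monic gcd s**3+9s**2+18s+28.

s**3+9s**2+18s+28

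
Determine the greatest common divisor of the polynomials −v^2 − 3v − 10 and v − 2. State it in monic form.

1

Euclidean algorithm in ℚ[v]:
  −v^2 − 3v − 10 = (−v − 5)(v − 2) + (−20)
  v − 2 = (−(1/20)v + 1/10)(−20) + (0)
The last nonzero remainder is the constant −20, so the polynomials are coprime and gcd = 1.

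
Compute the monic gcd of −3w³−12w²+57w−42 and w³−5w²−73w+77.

w²+6w−7

Repeated division with remainder:
  −3w³−12w²+57w−42 = (−3)(w³−5w²−73w+77) + (−27w²−162w+189)
  w³−5w²−73w+77 = (−(1/27)w+11/27)(−27w²−162w+189) + (0)
Last nonzero remainder: −27w²−162w+189. Dividing through by −27 gives the monic gcd w²+6w−7.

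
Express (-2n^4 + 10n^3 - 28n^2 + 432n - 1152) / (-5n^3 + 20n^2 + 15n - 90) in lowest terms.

(2n^3 - 4n^2 + 16n - 384)/(5n^2 - 5n - 30)

Repeated division with remainder:
  -2n^4 + 10n^3 - 28n^2 + 432n - 1152 = ((2/5)n - 2/5)(-5n^3 + 20n^2 + 15n - 90) + (-26n^2 + 474n - 1188)
  -5n^3 + 20n^2 + 15n - 90 = ((5/26)n + 925/338)(-26n^2 + 474n - 1188) + (-(178080/169)n + 534240/169)
  -26n^2 + 474n - 1188 = ((2197/89040)n - 5577/14840)(-(178080/169)n + 534240/169) + (0)
Last nonzero remainder: -(178080/169)n + 534240/169. Dividing through by -178080/169 gives the monic gcd n - 3.
Cancel n - 3 from numerator and denominator to get the reduced form.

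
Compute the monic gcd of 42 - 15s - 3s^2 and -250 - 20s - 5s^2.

By polynomial division,
  -3s^2 - 15s + 42 = (3/5)(-5s^2 - 20s - 250) + (-3s + 192)
  -5s^2 - 20s - 250 = ((5/3)s + 340/3)(-3s + 192) + (-22010)
  -3s + 192 = ((3/22010)s - 96/11005)(-22010) + (0)
The last nonzero remainder is the constant -22010, so the polynomials are coprime and gcd = 1.

1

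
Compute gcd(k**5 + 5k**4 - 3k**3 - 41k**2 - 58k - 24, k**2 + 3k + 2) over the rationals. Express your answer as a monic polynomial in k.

k**2 + 3k + 2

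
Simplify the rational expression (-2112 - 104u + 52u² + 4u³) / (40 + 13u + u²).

(-264 + 20u + 4u²)/(5 + u)

Repeated division with remainder:
  4u³ + 52u² - 104u - 2112 = (4u)(u² + 13u + 40) + (-264u - 2112)
  u² + 13u + 40 = (-(1/264)u - 5/264)(-264u - 2112) + (0)
Last nonzero remainder: -264u - 2112. Dividing through by -264 gives the monic gcd u + 8.
Cancel u + 8 from numerator and denominator to get the reduced form.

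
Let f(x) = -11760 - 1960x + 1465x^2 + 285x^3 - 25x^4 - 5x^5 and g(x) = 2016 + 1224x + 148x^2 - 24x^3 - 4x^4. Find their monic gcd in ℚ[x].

Repeated division with remainder:
  -5x^5 - 25x^4 + 285x^3 + 1465x^2 - 1960x - 11760 = ((5/4)x - 5/4)(-4x^4 - 24x^3 + 148x^2 + 1224x + 2016) + (70x^3 + 120x^2 - 2950x - 9240)
  -4x^4 - 24x^3 + 148x^2 + 1224x + 2016 = (-(2/35)x - 12/49)(70x^3 + 120x^2 - 2950x - 9240) + ((432/49)x^2 - (1296/49)x - 1728/7)
  70x^3 + 120x^2 - 2950x - 9240 = ((1715/216)x + 2695/72)((432/49)x^2 - (1296/49)x - 1728/7) + (0)
Last nonzero remainder: (432/49)x^2 - (1296/49)x - 1728/7. Dividing through by 432/49 gives the monic gcd x^2 - 3x - 28.

-28 - 3x + x^2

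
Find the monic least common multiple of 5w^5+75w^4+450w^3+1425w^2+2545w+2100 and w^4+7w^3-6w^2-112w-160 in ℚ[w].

By polynomial division,
  5w^5+75w^4+450w^3+1425w^2+2545w+2100 = (5w+40)(w^4+7w^3-6w^2-112w-160) + (200w^3+2225w^2+7825w+8500)
  w^4+7w^3-6w^2-112w-160 = ((1/200)w-33/1600)(200w^3+2225w^2+7825w+8500) + ((49/64)w^2+(441/64)w+245/16)
  200w^3+2225w^2+7825w+8500 = ((12800/49)w+27200/49)((49/64)w^2+(441/64)w+245/16) + (0)
Last nonzero remainder: (49/64)w^2+(441/64)w+245/16. Dividing through by 49/64 gives the monic gcd w^2+9w+20.
Then lcm(f, g) = f·g / gcd(f, g); expanding and making the result monic gives the answer.

w^7+13w^6+52w^5-15w^4-781w^3-2878w^2-4912w-3360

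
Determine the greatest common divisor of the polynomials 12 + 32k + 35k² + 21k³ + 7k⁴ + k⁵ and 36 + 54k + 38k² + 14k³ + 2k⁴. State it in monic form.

6 + 7k + 4k² + k³

Repeated division with remainder:
  k⁵ + 7k⁴ + 21k³ + 35k² + 32k + 12 = ((1/2)k)(2k⁴ + 14k³ + 38k² + 54k + 36) + (2k³ + 8k² + 14k + 12)
  2k⁴ + 14k³ + 38k² + 54k + 36 = (k + 3)(2k³ + 8k² + 14k + 12) + (0)
Last nonzero remainder: 2k³ + 8k² + 14k + 12. Dividing through by 2 gives the monic gcd k³ + 4k² + 7k + 6.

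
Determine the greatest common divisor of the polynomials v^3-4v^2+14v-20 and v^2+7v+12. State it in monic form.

1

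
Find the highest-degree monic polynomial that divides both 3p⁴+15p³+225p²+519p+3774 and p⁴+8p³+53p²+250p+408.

By polynomial division,
  3p⁴+15p³+225p²+519p+3774 = (3)(p⁴+8p³+53p²+250p+408) + (−9p³+66p²−231p+2550)
  p⁴+8p³+53p²+250p+408 = (−(1/9)p−46/27)(−9p³+66p²−231p+2550) + ((1258/9)p²+(1258/9)p+42772/9)
  −9p³+66p²−231p+2550 = (−(81/1258)p+675/1258)((1258/9)p²+(1258/9)p+42772/9) + (0)
Last nonzero remainder: (1258/9)p²+(1258/9)p+42772/9. Dividing through by 1258/9 gives the monic gcd p²+p+34.

p²+p+34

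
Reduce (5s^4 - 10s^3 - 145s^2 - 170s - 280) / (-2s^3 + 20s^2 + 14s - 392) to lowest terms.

(-5s^2 - 5s - 10)/(2s - 14)

Euclidean algorithm in ℚ[s]:
  5s^4 - 10s^3 - 145s^2 - 170s - 280 = (-(5/2)s - 20)(-2s^3 + 20s^2 + 14s - 392) + (290s^2 - 870s - 8120)
  -2s^3 + 20s^2 + 14s - 392 = (-(1/145)s + 7/145)(290s^2 - 870s - 8120) + (0)
Last nonzero remainder: 290s^2 - 870s - 8120. Dividing through by 290 gives the monic gcd s^2 - 3s - 28.
Cancel s^2 - 3s - 28 from numerator and denominator to get the reduced form.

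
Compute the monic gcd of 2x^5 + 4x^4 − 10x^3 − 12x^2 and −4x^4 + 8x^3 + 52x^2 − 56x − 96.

x^3 + 2x^2 − 5x − 6

By polynomial division,
  2x^5 + 4x^4 − 10x^3 − 12x^2 = (−(1/2)x − 2)(−4x^4 + 8x^3 + 52x^2 − 56x − 96) + (32x^3 + 64x^2 − 160x − 192)
  −4x^4 + 8x^3 + 52x^2 − 56x − 96 = (−(1/8)x + 1/2)(32x^3 + 64x^2 − 160x − 192) + (0)
Last nonzero remainder: 32x^3 + 64x^2 − 160x − 192. Dividing through by 32 gives the monic gcd x^3 + 2x^2 − 5x − 6.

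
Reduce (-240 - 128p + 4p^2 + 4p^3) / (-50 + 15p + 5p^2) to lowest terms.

By polynomial division,
  4p^3 + 4p^2 - 128p - 240 = ((4/5)p - 8/5)(5p^2 + 15p - 50) + (-64p - 320)
  5p^2 + 15p - 50 = (-(5/64)p + 5/32)(-64p - 320) + (0)
Last nonzero remainder: -64p - 320. Dividing through by -64 gives the monic gcd p + 5.
Cancel p + 5 from numerator and denominator to get the reduced form.

(-48 - 16p + 4p^2)/(-10 + 5p)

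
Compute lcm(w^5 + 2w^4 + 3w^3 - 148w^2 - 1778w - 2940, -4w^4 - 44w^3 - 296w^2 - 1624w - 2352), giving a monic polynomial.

By polynomial division,
  w^5 + 2w^4 + 3w^3 - 148w^2 - 1778w - 2940 = (-(1/4)w + 9/4)(-4w^4 - 44w^3 - 296w^2 - 1624w - 2352) + (28w^3 + 112w^2 + 1288w + 2352)
  -4w^4 - 44w^3 - 296w^2 - 1624w - 2352 = (-(1/7)w - 1)(28w^3 + 112w^2 + 1288w + 2352) + (0)
Last nonzero remainder: 28w^3 + 112w^2 + 1288w + 2352. Dividing through by 28 gives the monic gcd w^3 + 4w^2 + 46w + 84.
Then lcm(f, g) = f·g / gcd(f, g); expanding and making the result monic gives the answer.

w^6 + 9w^5 + 17w^4 - 127w^3 - 2814w^2 - 15386w - 20580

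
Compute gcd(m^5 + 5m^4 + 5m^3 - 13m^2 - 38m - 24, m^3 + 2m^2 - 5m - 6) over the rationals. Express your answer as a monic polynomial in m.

m^3 + 2m^2 - 5m - 6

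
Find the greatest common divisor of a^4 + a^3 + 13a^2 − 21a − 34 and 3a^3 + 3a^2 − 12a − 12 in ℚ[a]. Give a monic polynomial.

Euclidean algorithm in ℚ[a]:
  a^4 + a^3 + 13a^2 − 21a − 34 = ((1/3)a)(3a^3 + 3a^2 − 12a − 12) + (17a^2 − 17a − 34)
  3a^3 + 3a^2 − 12a − 12 = ((3/17)a + 6/17)(17a^2 − 17a − 34) + (0)
Last nonzero remainder: 17a^2 − 17a − 34. Dividing through by 17 gives the monic gcd a^2 − a − 2.

a^2 − a − 2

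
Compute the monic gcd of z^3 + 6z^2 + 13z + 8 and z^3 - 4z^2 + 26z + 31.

Repeated division with remainder:
  z^3 + 6z^2 + 13z + 8 = (z^3 - 4z^2 + 26z + 31) + (10z^2 - 13z - 23)
  z^3 - 4z^2 + 26z + 31 = ((1/10)z - 27/100)(10z^2 - 13z - 23) + ((2479/100)z + 2479/100)
  10z^2 - 13z - 23 = ((1000/2479)z - 2300/2479)((2479/100)z + 2479/100) + (0)
Last nonzero remainder: (2479/100)z + 2479/100. Dividing through by 2479/100 gives the monic gcd z + 1.

z + 1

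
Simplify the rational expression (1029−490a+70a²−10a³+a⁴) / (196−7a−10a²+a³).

(−147+49a−3a²+a³)/(−28−3a+a²)

Apply the Euclidean algorithm:
  a⁴−10a³+70a²−490a+1029 = (a)(a³−10a²−7a+196) + (77a²−686a+1029)
  a³−10a²−7a+196 = ((1/77)a−12/847)(77a²−686a+1029) + (−(3640/121)a+25480/121)
  77a²−686a+1029 = (−(1331/520)a+2541/520)(−(3640/121)a+25480/121) + (0)
Last nonzero remainder: −(3640/121)a+25480/121. Dividing through by −3640/121 gives the monic gcd a−7.
Cancel a−7 from numerator and denominator to get the reduced form.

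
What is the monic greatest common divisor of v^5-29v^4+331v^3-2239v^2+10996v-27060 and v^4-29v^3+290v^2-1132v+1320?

Euclidean algorithm in ℚ[v]:
  v^5-29v^4+331v^3-2239v^2+10996v-27060 = (v)(v^4-29v^3+290v^2-1132v+1320) + (41v^3-1107v^2+9676v-27060)
  v^4-29v^3+290v^2-1132v+1320 = ((1/41)v-2/41)(41v^3-1107v^2+9676v-27060) + (0)
Last nonzero remainder: 41v^3-1107v^2+9676v-27060. Dividing through by 41 gives the monic gcd v^3-27v^2+236v-660.

v^3-27v^2+236v-660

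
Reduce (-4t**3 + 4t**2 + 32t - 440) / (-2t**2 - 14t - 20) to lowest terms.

(2t**2 - 12t + 44)/(t + 2)

Apply the Euclidean algorithm:
  -4t**3 + 4t**2 + 32t - 440 = (2t - 16)(-2t**2 - 14t - 20) + (-152t - 760)
  -2t**2 - 14t - 20 = ((1/76)t + 1/38)(-152t - 760) + (0)
Last nonzero remainder: -152t - 760. Dividing through by -152 gives the monic gcd t + 5.
Cancel t + 5 from numerator and denominator to get the reduced form.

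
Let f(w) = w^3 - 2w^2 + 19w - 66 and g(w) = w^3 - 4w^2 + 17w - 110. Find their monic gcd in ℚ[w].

w^2 + w + 22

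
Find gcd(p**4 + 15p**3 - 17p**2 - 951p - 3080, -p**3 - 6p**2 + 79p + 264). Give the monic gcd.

p**2 + 3p - 88

Repeated division with remainder:
  p**4 + 15p**3 - 17p**2 - 951p - 3080 = (-p - 9)(-p**3 - 6p**2 + 79p + 264) + (8p**2 + 24p - 704)
  -p**3 - 6p**2 + 79p + 264 = (-(1/8)p - 3/8)(8p**2 + 24p - 704) + (0)
Last nonzero remainder: 8p**2 + 24p - 704. Dividing through by 8 gives the monic gcd p**2 + 3p - 88.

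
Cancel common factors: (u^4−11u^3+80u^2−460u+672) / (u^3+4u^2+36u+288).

(u^2−9u+14)/(u+6)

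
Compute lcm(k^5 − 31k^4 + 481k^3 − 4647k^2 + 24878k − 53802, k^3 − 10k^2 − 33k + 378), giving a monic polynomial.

k^6 − 25k^5 + 295k^4 − 1761k^3 − 3004k^2 + 95466k − 322812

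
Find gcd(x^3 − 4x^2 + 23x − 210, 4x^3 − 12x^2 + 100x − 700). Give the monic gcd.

Euclidean algorithm in ℚ[x]:
  x^3 − 4x^2 + 23x − 210 = (1/4)(4x^3 − 12x^2 + 100x − 700) + (−x^2 − 2x − 35)
  4x^3 − 12x^2 + 100x − 700 = (−4x + 20)(−x^2 − 2x − 35) + (0)
Last nonzero remainder: −x^2 − 2x − 35. Dividing through by −1 gives the monic gcd x^2 + 2x + 35.

x^2 + 2x + 35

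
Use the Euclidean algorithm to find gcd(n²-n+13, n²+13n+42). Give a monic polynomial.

1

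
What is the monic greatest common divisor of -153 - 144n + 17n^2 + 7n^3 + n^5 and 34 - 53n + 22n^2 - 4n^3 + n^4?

By polynomial division,
  n^5 + 7n^3 + 17n^2 - 144n - 153 = (n + 4)(n^4 - 4n^3 + 22n^2 - 53n + 34) + (n^3 - 18n^2 + 34n - 289)
  n^4 - 4n^3 + 22n^2 - 53n + 34 = (n + 14)(n^3 - 18n^2 + 34n - 289) + (240n^2 - 240n + 4080)
  n^3 - 18n^2 + 34n - 289 = ((1/240)n - 17/240)(240n^2 - 240n + 4080) + (0)
Last nonzero remainder: 240n^2 - 240n + 4080. Dividing through by 240 gives the monic gcd n^2 - n + 17.

17 - n + n^2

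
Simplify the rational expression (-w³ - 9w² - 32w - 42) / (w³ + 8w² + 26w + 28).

(-w - 3)/(w + 2)

Euclidean algorithm in ℚ[w]:
  -w³ - 9w² - 32w - 42 = (-1)(w³ + 8w² + 26w + 28) + (-w² - 6w - 14)
  w³ + 8w² + 26w + 28 = (-w - 2)(-w² - 6w - 14) + (0)
Last nonzero remainder: -w² - 6w - 14. Dividing through by -1 gives the monic gcd w² + 6w + 14.
Cancel w² + 6w + 14 from numerator and denominator to get the reduced form.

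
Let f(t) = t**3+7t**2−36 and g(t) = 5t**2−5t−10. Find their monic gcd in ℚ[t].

t−2

Repeated division with remainder:
  t**3+7t**2−36 = ((1/5)t+8/5)(5t**2−5t−10) + (10t−20)
  5t**2−5t−10 = ((1/2)t+1/2)(10t−20) + (0)
Last nonzero remainder: 10t−20. Dividing through by 10 gives the monic gcd t−2.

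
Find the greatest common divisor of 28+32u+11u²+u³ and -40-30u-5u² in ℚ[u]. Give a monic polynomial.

2+u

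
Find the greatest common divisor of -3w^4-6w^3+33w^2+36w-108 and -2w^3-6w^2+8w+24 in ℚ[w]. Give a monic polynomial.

w^2+w-6

By polynomial division,
  -3w^4-6w^3+33w^2+36w-108 = ((3/2)w-3/2)(-2w^3-6w^2+8w+24) + (12w^2+12w-72)
  -2w^3-6w^2+8w+24 = (-(1/6)w-1/3)(12w^2+12w-72) + (0)
Last nonzero remainder: 12w^2+12w-72. Dividing through by 12 gives the monic gcd w^2+w-6.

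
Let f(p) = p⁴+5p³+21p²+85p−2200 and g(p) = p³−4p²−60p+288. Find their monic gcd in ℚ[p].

p+8

Euclidean algorithm in ℚ[p]:
  p⁴+5p³+21p²+85p−2200 = (p+9)(p³−4p²−60p+288) + (117p²+337p−4792)
  p³−4p²−60p+288 = ((1/117)p−805/13689)(117p²+337p−4792) + ((10609/13689)p+84872/13689)
  117p²+337p−4792 = ((1601613/10609)p−8199711/10609)((10609/13689)p+84872/13689) + (0)
Last nonzero remainder: (10609/13689)p+84872/13689. Dividing through by 10609/13689 gives the monic gcd p+8.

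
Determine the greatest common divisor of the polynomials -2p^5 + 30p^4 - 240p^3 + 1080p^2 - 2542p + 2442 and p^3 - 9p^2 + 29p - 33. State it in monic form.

By polynomial division,
  -2p^5 + 30p^4 - 240p^3 + 1080p^2 - 2542p + 2442 = (-2p^2 + 12p - 74)(p^3 - 9p^2 + 29p - 33) + (0)
The last nonzero remainder p^3 - 9p^2 + 29p - 33 is already monic.

p^3 - 9p^2 + 29p - 33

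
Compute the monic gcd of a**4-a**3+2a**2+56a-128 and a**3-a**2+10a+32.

a**2-3a+16

Repeated division with remainder:
  a**4-a**3+2a**2+56a-128 = (a)(a**3-a**2+10a+32) + (-8a**2+24a-128)
  a**3-a**2+10a+32 = (-(1/8)a-1/4)(-8a**2+24a-128) + (0)
Last nonzero remainder: -8a**2+24a-128. Dividing through by -8 gives the monic gcd a**2-3a+16.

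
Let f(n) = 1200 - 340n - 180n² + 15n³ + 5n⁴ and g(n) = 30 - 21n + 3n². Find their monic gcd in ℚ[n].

Repeated division with remainder:
  5n⁴ + 15n³ - 180n² - 340n + 1200 = ((5/3)n² + (50/3)n + 40)(3n² - 21n + 30) + (0)
Last nonzero remainder: 3n² - 21n + 30. Dividing through by 3 gives the monic gcd n² - 7n + 10.

10 - 7n + n²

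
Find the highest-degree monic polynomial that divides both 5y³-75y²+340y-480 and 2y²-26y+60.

y-3

Euclidean algorithm in ℚ[y]:
  5y³-75y²+340y-480 = ((5/2)y-5)(2y²-26y+60) + (60y-180)
  2y²-26y+60 = ((1/30)y-1/3)(60y-180) + (0)
Last nonzero remainder: 60y-180. Dividing through by 60 gives the monic gcd y-3.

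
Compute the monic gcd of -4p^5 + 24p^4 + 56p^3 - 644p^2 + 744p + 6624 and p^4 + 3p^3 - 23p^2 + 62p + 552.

p^3 - 3p^2 - 5p + 92

Apply the Euclidean algorithm:
  -4p^5 + 24p^4 + 56p^3 - 644p^2 + 744p + 6624 = (-4p + 36)(p^4 + 3p^3 - 23p^2 + 62p + 552) + (-144p^3 + 432p^2 + 720p - 13248)
  p^4 + 3p^3 - 23p^2 + 62p + 552 = (-(1/144)p - 1/24)(-144p^3 + 432p^2 + 720p - 13248) + (0)
Last nonzero remainder: -144p^3 + 432p^2 + 720p - 13248. Dividing through by -144 gives the monic gcd p^3 - 3p^2 - 5p + 92.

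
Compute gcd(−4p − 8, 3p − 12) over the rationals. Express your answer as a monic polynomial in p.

1

Euclidean algorithm in ℚ[p]:
  −4p − 8 = (−4/3)(3p − 12) + (−24)
  3p − 12 = (−(1/8)p + 1/2)(−24) + (0)
The last nonzero remainder is the constant −24, so the polynomials are coprime and gcd = 1.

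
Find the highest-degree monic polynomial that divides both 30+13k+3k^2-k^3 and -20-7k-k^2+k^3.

Apply the Euclidean algorithm:
  -k^3+3k^2+13k+30 = (-1)(k^3-k^2-7k-20) + (2k^2+6k+10)
  k^3-k^2-7k-20 = ((1/2)k-2)(2k^2+6k+10) + (0)
Last nonzero remainder: 2k^2+6k+10. Dividing through by 2 gives the monic gcd k^2+3k+5.

5+3k+k^2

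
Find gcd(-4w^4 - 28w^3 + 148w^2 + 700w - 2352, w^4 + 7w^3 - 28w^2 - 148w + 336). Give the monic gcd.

Apply the Euclidean algorithm:
  -4w^4 - 28w^3 + 148w^2 + 700w - 2352 = (-4)(w^4 + 7w^3 - 28w^2 - 148w + 336) + (36w^2 + 108w - 1008)
  w^4 + 7w^3 - 28w^2 - 148w + 336 = ((1/36)w^2 + (1/9)w - 1/3)(36w^2 + 108w - 1008) + (0)
Last nonzero remainder: 36w^2 + 108w - 1008. Dividing through by 36 gives the monic gcd w^2 + 3w - 28.

w^2 + 3w - 28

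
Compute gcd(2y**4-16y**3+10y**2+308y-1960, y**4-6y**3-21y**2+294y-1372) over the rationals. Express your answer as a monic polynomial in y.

By polynomial division,
  2y**4-16y**3+10y**2+308y-1960 = (2)(y**4-6y**3-21y**2+294y-1372) + (-4y**3+52y**2-280y+784)
  y**4-6y**3-21y**2+294y-1372 = (-(1/4)y-7/4)(-4y**3+52y**2-280y+784) + (0)
Last nonzero remainder: -4y**3+52y**2-280y+784. Dividing through by -4 gives the monic gcd y**3-13y**2+70y-196.

y**3-13y**2+70y-196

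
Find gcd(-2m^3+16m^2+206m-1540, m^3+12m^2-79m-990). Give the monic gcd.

m+10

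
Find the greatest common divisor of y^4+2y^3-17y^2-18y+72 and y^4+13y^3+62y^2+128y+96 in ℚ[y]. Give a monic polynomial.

y^2+7y+12

By polynomial division,
  y^4+2y^3-17y^2-18y+72 = (y^4+13y^3+62y^2+128y+96) + (-11y^3-79y^2-146y-24)
  y^4+13y^3+62y^2+128y+96 = (-(1/11)y-64/121)(-11y^3-79y^2-146y-24) + ((840/121)y^2+(5880/121)y+10080/121)
  -11y^3-79y^2-146y-24 = (-(1331/840)y-121/420)((840/121)y^2+(5880/121)y+10080/121) + (0)
Last nonzero remainder: (840/121)y^2+(5880/121)y+10080/121. Dividing through by 840/121 gives the monic gcd y^2+7y+12.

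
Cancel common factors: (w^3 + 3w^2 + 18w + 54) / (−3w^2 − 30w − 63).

Repeated division with remainder:
  w^3 + 3w^2 + 18w + 54 = (−(1/3)w + 7/3)(−3w^2 − 30w − 63) + (67w + 201)
  −3w^2 − 30w − 63 = (−(3/67)w − 21/67)(67w + 201) + (0)
Last nonzero remainder: 67w + 201. Dividing through by 67 gives the monic gcd w + 3.
Cancel w + 3 from numerator and denominator to get the reduced form.

(−w^2 − 18)/(3w + 21)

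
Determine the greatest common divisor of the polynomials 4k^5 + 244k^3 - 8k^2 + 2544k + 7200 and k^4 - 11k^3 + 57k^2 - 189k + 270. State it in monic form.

k^2 - 3k + 18

Apply the Euclidean algorithm:
  4k^5 + 244k^3 - 8k^2 + 2544k + 7200 = (4k + 44)(k^4 - 11k^3 + 57k^2 - 189k + 270) + (500k^3 - 1760k^2 + 9780k - 4680)
  k^4 - 11k^3 + 57k^2 - 189k + 270 = ((1/500)k - 187/12500)(500k^3 - 1760k^2 + 9780k - 4680) + ((6944/625)k^2 - (20832/625)k + 124992/625)
  500k^3 - 1760k^2 + 9780k - 4680 = ((78125/1736)k - 40625/1736)((6944/625)k^2 - (20832/625)k + 124992/625) + (0)
Last nonzero remainder: (6944/625)k^2 - (20832/625)k + 124992/625. Dividing through by 6944/625 gives the monic gcd k^2 - 3k + 18.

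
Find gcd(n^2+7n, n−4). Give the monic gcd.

1

By polynomial division,
  n^2+7n = (n+11)(n−4) + (44)
  n−4 = ((1/44)n−1/11)(44) + (0)
The last nonzero remainder is the constant 44, so the polynomials are coprime and gcd = 1.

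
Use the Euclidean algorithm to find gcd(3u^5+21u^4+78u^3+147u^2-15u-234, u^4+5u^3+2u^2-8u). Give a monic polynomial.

Euclidean algorithm in ℚ[u]:
  3u^5+21u^4+78u^3+147u^2-15u-234 = (3u+6)(u^4+5u^3+2u^2-8u) + (42u^3+159u^2+33u-234)
  u^4+5u^3+2u^2-8u = ((1/42)u+17/588)(42u^3+159u^2+33u-234) + (-(663/196)u^2-(663/196)u+663/98)
  42u^3+159u^2+33u-234 = (-(2744/221)u-588/17)(-(663/196)u^2-(663/196)u+663/98) + (0)
Last nonzero remainder: -(663/196)u^2-(663/196)u+663/98. Dividing through by -663/196 gives the monic gcd u^2+u-2.

u^2+u-2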